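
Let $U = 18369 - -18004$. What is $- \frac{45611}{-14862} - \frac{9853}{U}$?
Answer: $\frac{1512573617}{540575526} \approx 2.7981$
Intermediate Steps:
$U = 36373$ ($U = 18369 + 18004 = 36373$)
$- \frac{45611}{-14862} - \frac{9853}{U} = - \frac{45611}{-14862} - \frac{9853}{36373} = \left(-45611\right) \left(- \frac{1}{14862}\right) - \frac{9853}{36373} = \frac{45611}{14862} - \frac{9853}{36373} = \frac{1512573617}{540575526}$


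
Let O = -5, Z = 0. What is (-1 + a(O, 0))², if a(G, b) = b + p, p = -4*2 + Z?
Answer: 81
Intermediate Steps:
p = -8 (p = -4*2 + 0 = -8 + 0 = -8)
a(G, b) = -8 + b (a(G, b) = b - 8 = -8 + b)
(-1 + a(O, 0))² = (-1 + (-8 + 0))² = (-1 - 8)² = (-9)² = 81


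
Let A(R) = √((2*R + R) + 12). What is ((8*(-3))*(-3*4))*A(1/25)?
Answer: 288*√303/5 ≈ 1002.6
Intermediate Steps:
A(R) = √(12 + 3*R) (A(R) = √(3*R + 12) = √(12 + 3*R))
((8*(-3))*(-3*4))*A(1/25) = ((8*(-3))*(-3*4))*√(12 + 3/25) = (-24*(-12))*√(12 + 3*(1/25)) = 288*√(12 + 3/25) = 288*√(303/25) = 288*(√303/5) = 288*√303/5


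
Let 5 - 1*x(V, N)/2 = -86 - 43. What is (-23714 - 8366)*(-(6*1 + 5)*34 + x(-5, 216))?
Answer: 3400480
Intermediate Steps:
x(V, N) = 268 (x(V, N) = 10 - 2*(-86 - 43) = 10 - 2*(-129) = 10 + 258 = 268)
(-23714 - 8366)*(-(6*1 + 5)*34 + x(-5, 216)) = (-23714 - 8366)*(-(6*1 + 5)*34 + 268) = -32080*(-(6 + 5)*34 + 268) = -32080*(-1*11*34 + 268) = -32080*(-11*34 + 268) = -32080*(-374 + 268) = -32080*(-106) = 3400480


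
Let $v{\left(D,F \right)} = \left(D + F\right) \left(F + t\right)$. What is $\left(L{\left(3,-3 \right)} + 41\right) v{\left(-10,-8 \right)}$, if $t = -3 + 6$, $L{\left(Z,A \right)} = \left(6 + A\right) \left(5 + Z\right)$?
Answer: $5850$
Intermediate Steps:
$L{\left(Z,A \right)} = \left(5 + Z\right) \left(6 + A\right)$
$t = 3$
$v{\left(D,F \right)} = \left(3 + F\right) \left(D + F\right)$ ($v{\left(D,F \right)} = \left(D + F\right) \left(F + 3\right) = \left(D + F\right) \left(3 + F\right) = \left(3 + F\right) \left(D + F\right)$)
$\left(L{\left(3,-3 \right)} + 41\right) v{\left(-10,-8 \right)} = \left(\left(30 + 5 \left(-3\right) + 6 \cdot 3 - 9\right) + 41\right) \left(\left(-8\right)^{2} + 3 \left(-10\right) + 3 \left(-8\right) - -80\right) = \left(\left(30 - 15 + 18 - 9\right) + 41\right) \left(64 - 30 - 24 + 80\right) = \left(24 + 41\right) 90 = 65 \cdot 90 = 5850$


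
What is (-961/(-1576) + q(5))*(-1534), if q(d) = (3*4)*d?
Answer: -73264607/788 ≈ -92975.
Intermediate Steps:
q(d) = 12*d
(-961/(-1576) + q(5))*(-1534) = (-961/(-1576) + 12*5)*(-1534) = (-961*(-1/1576) + 60)*(-1534) = (961/1576 + 60)*(-1534) = (95521/1576)*(-1534) = -73264607/788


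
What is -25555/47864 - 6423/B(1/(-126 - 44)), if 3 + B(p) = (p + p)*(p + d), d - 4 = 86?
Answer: 4440871545205/2807175736 ≈ 1582.0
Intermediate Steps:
d = 90 (d = 4 + 86 = 90)
B(p) = -3 + 2*p*(90 + p) (B(p) = -3 + (p + p)*(p + 90) = -3 + (2*p)*(90 + p) = -3 + 2*p*(90 + p))
-25555/47864 - 6423/B(1/(-126 - 44)) = -25555/47864 - 6423/(-3 + 2*(1/(-126 - 44))**2 + 180/(-126 - 44)) = -25555*1/47864 - 6423/(-3 + 2*(1/(-170))**2 + 180/(-170)) = -25555/47864 - 6423/(-3 + 2*(-1/170)**2 + 180*(-1/170)) = -25555/47864 - 6423/(-3 + 2*(1/28900) - 18/17) = -25555/47864 - 6423/(-3 + 1/14450 - 18/17) = -25555/47864 - 6423/(-58649/14450) = -25555/47864 - 6423*(-14450/58649) = -25555/47864 + 92812350/58649 = 4440871545205/2807175736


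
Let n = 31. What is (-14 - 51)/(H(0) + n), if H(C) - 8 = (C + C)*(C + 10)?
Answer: -5/3 ≈ -1.6667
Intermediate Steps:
H(C) = 8 + 2*C*(10 + C) (H(C) = 8 + (C + C)*(C + 10) = 8 + (2*C)*(10 + C) = 8 + 2*C*(10 + C))
(-14 - 51)/(H(0) + n) = (-14 - 51)/((8 + 2*0² + 20*0) + 31) = -65/((8 + 2*0 + 0) + 31) = -65/((8 + 0 + 0) + 31) = -65/(8 + 31) = -65/39 = (1/39)*(-65) = -5/3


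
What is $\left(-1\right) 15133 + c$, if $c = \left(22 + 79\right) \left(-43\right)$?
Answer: $-19476$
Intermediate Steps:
$c = -4343$ ($c = 101 \left(-43\right) = -4343$)
$\left(-1\right) 15133 + c = \left(-1\right) 15133 - 4343 = -15133 - 4343 = -19476$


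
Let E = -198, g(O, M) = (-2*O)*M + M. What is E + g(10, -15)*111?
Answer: 31437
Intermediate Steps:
g(O, M) = M - 2*M*O (g(O, M) = -2*M*O + M = M - 2*M*O)
E + g(10, -15)*111 = -198 - 15*(1 - 2*10)*111 = -198 - 15*(1 - 20)*111 = -198 - 15*(-19)*111 = -198 + 285*111 = -198 + 31635 = 31437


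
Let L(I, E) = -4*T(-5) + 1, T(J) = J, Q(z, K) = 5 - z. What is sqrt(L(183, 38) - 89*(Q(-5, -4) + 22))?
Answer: I*sqrt(2827) ≈ 53.17*I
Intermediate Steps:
L(I, E) = 21 (L(I, E) = -4*(-5) + 1 = 20 + 1 = 21)
sqrt(L(183, 38) - 89*(Q(-5, -4) + 22)) = sqrt(21 - 89*((5 - 1*(-5)) + 22)) = sqrt(21 - 89*((5 + 5) + 22)) = sqrt(21 - 89*(10 + 22)) = sqrt(21 - 89*32) = sqrt(21 - 2848) = sqrt(-2827) = I*sqrt(2827)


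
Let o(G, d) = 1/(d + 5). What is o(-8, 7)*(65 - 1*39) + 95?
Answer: 583/6 ≈ 97.167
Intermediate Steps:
o(G, d) = 1/(5 + d)
o(-8, 7)*(65 - 1*39) + 95 = (65 - 1*39)/(5 + 7) + 95 = (65 - 39)/12 + 95 = (1/12)*26 + 95 = 13/6 + 95 = 583/6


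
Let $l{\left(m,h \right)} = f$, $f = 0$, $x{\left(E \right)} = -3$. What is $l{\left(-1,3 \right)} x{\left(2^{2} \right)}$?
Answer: $0$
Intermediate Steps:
$l{\left(m,h \right)} = 0$
$l{\left(-1,3 \right)} x{\left(2^{2} \right)} = 0 \left(-3\right) = 0$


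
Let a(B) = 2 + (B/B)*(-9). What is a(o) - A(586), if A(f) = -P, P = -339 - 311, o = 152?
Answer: -657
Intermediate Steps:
P = -650
a(B) = -7 (a(B) = 2 + 1*(-9) = 2 - 9 = -7)
A(f) = 650 (A(f) = -1*(-650) = 650)
a(o) - A(586) = -7 - 1*650 = -7 - 650 = -657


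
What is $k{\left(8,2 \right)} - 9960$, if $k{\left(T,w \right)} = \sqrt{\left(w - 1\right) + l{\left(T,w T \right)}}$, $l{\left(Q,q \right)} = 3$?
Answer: $-9958$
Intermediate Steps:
$k{\left(T,w \right)} = \sqrt{2 + w}$ ($k{\left(T,w \right)} = \sqrt{\left(w - 1\right) + 3} = \sqrt{\left(-1 + w\right) + 3} = \sqrt{2 + w}$)
$k{\left(8,2 \right)} - 9960 = \sqrt{2 + 2} - 9960 = \sqrt{4} - 9960 = 2 - 9960 = -9958$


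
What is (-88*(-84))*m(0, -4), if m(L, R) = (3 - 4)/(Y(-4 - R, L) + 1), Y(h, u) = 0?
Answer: -7392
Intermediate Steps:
m(L, R) = -1 (m(L, R) = (3 - 4)/(0 + 1) = -1/1 = -1*1 = -1)
(-88*(-84))*m(0, -4) = -88*(-84)*(-1) = 7392*(-1) = -7392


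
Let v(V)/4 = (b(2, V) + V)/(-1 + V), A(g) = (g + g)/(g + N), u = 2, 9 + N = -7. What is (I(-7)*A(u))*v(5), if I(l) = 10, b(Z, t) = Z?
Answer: -20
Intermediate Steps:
N = -16 (N = -9 - 7 = -16)
A(g) = 2*g/(-16 + g) (A(g) = (g + g)/(g - 16) = (2*g)/(-16 + g) = 2*g/(-16 + g))
v(V) = 4*(2 + V)/(-1 + V) (v(V) = 4*((2 + V)/(-1 + V)) = 4*(2 + V)/(-1 + V))
(I(-7)*A(u))*v(5) = (10*(2*2/(-16 + 2)))*(4*(2 + 5)/(-1 + 5)) = (10*(2*2/(-14)))*(4*7/4) = (10*(2*2*(-1/14)))*(4*(¼)*7) = (10*(-2/7))*7 = -20/7*7 = -20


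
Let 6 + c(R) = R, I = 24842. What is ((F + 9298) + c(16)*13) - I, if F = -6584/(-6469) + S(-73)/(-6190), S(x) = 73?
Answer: -617184214817/40043110 ≈ -15413.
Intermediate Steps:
c(R) = -6 + R
F = 40282723/40043110 (F = -6584/(-6469) + 73/(-6190) = -6584*(-1/6469) + 73*(-1/6190) = 6584/6469 - 73/6190 = 40282723/40043110 ≈ 1.0060)
((F + 9298) + c(16)*13) - I = ((40282723/40043110 + 9298) + (-6 + 16)*13) - 1*24842 = (372361119503/40043110 + 10*13) - 24842 = (372361119503/40043110 + 130) - 24842 = 377566723803/40043110 - 24842 = -617184214817/40043110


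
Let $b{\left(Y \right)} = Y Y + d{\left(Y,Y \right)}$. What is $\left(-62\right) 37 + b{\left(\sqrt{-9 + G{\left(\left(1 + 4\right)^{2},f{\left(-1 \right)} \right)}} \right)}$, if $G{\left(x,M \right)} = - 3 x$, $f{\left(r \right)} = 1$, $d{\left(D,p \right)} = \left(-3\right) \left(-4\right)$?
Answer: $-2366$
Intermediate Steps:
$d{\left(D,p \right)} = 12$
$b{\left(Y \right)} = 12 + Y^{2}$ ($b{\left(Y \right)} = Y Y + 12 = Y^{2} + 12 = 12 + Y^{2}$)
$\left(-62\right) 37 + b{\left(\sqrt{-9 + G{\left(\left(1 + 4\right)^{2},f{\left(-1 \right)} \right)}} \right)} = \left(-62\right) 37 + \left(12 + \left(\sqrt{-9 - 3 \left(1 + 4\right)^{2}}\right)^{2}\right) = -2294 + \left(12 + \left(\sqrt{-9 - 3 \cdot 5^{2}}\right)^{2}\right) = -2294 + \left(12 + \left(\sqrt{-9 - 75}\right)^{2}\right) = -2294 + \left(12 + \left(\sqrt{-84}\right)^{2}\right) = -2294 + \left(12 + \left(2 i \sqrt{21}\right)^{2}\right) = -2294 + \left(12 - 84\right) = -2294 - 72 = -2366$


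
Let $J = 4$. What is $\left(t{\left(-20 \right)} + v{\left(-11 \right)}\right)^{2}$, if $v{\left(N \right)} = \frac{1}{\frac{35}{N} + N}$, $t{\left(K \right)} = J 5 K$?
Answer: $\frac{3895132921}{24336} \approx 1.6006 \cdot 10^{5}$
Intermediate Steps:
$t{\left(K \right)} = 20 K$ ($t{\left(K \right)} = 4 \cdot 5 K = 20 K$)
$v{\left(N \right)} = \frac{1}{N + \frac{35}{N}}$
$\left(t{\left(-20 \right)} + v{\left(-11 \right)}\right)^{2} = \left(20 \left(-20\right) - \frac{11}{35 + \left(-11\right)^{2}}\right)^{2} = \left(-400 - \frac{11}{35 + 121}\right)^{2} = \left(-400 - \frac{11}{156}\right)^{2} = \left(- \frac{62411}{156}\right)^{2} = \frac{3895132921}{24336}$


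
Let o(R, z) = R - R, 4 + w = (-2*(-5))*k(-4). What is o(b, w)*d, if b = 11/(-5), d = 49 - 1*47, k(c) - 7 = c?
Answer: 0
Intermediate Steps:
k(c) = 7 + c
d = 2 (d = 49 - 47 = 2)
w = 26 (w = -4 + (-2*(-5))*(7 - 4) = -4 + 10*3 = -4 + 30 = 26)
b = -11/5 (b = 11*(-⅕) = -11/5 ≈ -2.2000)
o(R, z) = 0
o(b, w)*d = 0*2 = 0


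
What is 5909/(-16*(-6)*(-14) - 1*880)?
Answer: -5909/2224 ≈ -2.6569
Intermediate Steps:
5909/(-16*(-6)*(-14) - 1*880) = 5909/(96*(-14) - 880) = 5909/(-1344 - 880) = 5909/(-2224) = 5909*(-1/2224) = -5909/2224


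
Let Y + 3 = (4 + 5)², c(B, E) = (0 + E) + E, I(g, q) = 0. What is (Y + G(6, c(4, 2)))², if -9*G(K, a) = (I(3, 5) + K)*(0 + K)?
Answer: 5476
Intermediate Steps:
c(B, E) = 2*E (c(B, E) = E + E = 2*E)
G(K, a) = -K²/9 (G(K, a) = -(0 + K)*(0 + K)/9 = -K*K/9 = -K²/9)
Y = 78 (Y = -3 + (4 + 5)² = -3 + 9² = -3 + 81 = 78)
(Y + G(6, c(4, 2)))² = (78 - ⅑*6²)² = (78 - ⅑*36)² = (78 - 4)² = 74² = 5476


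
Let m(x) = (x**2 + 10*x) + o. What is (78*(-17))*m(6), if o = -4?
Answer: -121992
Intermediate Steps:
m(x) = -4 + x**2 + 10*x (m(x) = (x**2 + 10*x) - 4 = -4 + x**2 + 10*x)
(78*(-17))*m(6) = (78*(-17))*(-4 + 6**2 + 10*6) = -1326*(-4 + 36 + 60) = -1326*92 = -121992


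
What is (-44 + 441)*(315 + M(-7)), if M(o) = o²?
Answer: 144508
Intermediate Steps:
(-44 + 441)*(315 + M(-7)) = (-44 + 441)*(315 + (-7)²) = 397*(315 + 49) = 397*364 = 144508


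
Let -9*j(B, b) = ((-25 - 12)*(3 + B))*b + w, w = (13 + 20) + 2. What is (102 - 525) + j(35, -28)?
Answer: -43210/9 ≈ -4801.1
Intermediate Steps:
w = 35 (w = 33 + 2 = 35)
j(B, b) = -35/9 - b*(-111 - 37*B)/9 (j(B, b) = -(((-25 - 12)*(3 + B))*b + 35)/9 = -((-37*(3 + B))*b + 35)/9 = -((-111 - 37*B)*b + 35)/9 = -(b*(-111 - 37*B) + 35)/9 = -(35 + b*(-111 - 37*B))/9 = -35/9 - b*(-111 - 37*B)/9)
(102 - 525) + j(35, -28) = (102 - 525) + (-35/9 + (37/3)*(-28) + (37/9)*35*(-28)) = -423 + (-35/9 - 1036/3 - 36260/9) = -423 - 39403/9 = -43210/9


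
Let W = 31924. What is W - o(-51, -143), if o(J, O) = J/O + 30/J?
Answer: 77607807/2431 ≈ 31924.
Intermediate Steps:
o(J, O) = 30/J + J/O
W - o(-51, -143) = 31924 - (30/(-51) - 51/(-143)) = 31924 - (30*(-1/51) - 51*(-1/143)) = 31924 - (-10/17 + 51/143) = 31924 - 1*(-563/2431) = 31924 + 563/2431 = 77607807/2431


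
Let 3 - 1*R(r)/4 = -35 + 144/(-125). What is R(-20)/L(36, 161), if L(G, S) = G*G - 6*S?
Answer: 9788/20625 ≈ 0.47457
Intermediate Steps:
L(G, S) = G² - 6*S
R(r) = 19576/125 (R(r) = 12 - 4*(-35 + 144/(-125)) = 12 - 4*(-35 + 144*(-1/125)) = 12 - 4*(-35 - 144/125) = 12 - 4*(-4519/125) = 12 + 18076/125 = 19576/125)
R(-20)/L(36, 161) = 19576/(125*(36² - 6*161)) = 19576/(125*(1296 - 966)) = (19576/125)/330 = (19576/125)*(1/330) = 9788/20625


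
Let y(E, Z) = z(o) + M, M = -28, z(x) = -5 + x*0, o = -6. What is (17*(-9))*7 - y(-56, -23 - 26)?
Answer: -1038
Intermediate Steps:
z(x) = -5 (z(x) = -5 + 0 = -5)
y(E, Z) = -33 (y(E, Z) = -5 - 28 = -33)
(17*(-9))*7 - y(-56, -23 - 26) = (17*(-9))*7 - 1*(-33) = -153*7 + 33 = -1071 + 33 = -1038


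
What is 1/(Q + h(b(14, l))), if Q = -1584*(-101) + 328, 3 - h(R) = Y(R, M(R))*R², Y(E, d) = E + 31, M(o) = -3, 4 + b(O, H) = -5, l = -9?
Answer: 1/158533 ≈ 6.3078e-6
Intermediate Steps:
b(O, H) = -9 (b(O, H) = -4 - 5 = -9)
Y(E, d) = 31 + E
h(R) = 3 - R²*(31 + R) (h(R) = 3 - (31 + R)*R² = 3 - R²*(31 + R))
Q = 160312 (Q = -396*(-404) + 328 = 159984 + 328 = 160312)
1/(Q + h(b(14, l))) = 1/(160312 + (3 - 1*(-9)²*(31 - 9))) = 1/(160312 + (3 - 1*81*22)) = 1/(160312 + (3 - 1782)) = 1/(160312 - 1779) = 1/158533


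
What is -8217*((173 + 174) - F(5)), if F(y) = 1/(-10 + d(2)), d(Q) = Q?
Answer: -22818609/8 ≈ -2.8523e+6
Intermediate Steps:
F(y) = -⅛ (F(y) = 1/(-10 + 2) = 1/(-8) = -⅛)
-8217*((173 + 174) - F(5)) = -8217*((173 + 174) - 1*(-⅛)) = -8217*(347 + ⅛) = -8217*2777/8 = -22818609/8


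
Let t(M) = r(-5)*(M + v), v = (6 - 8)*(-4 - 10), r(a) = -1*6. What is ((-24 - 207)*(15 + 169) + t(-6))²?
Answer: 1817828496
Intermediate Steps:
r(a) = -6
v = 28 (v = -2*(-14) = 28)
t(M) = -168 - 6*M (t(M) = -6*(M + 28) = -6*(28 + M) = -168 - 6*M)
((-24 - 207)*(15 + 169) + t(-6))² = ((-24 - 207)*(15 + 169) + (-168 - 6*(-6)))² = (-231*184 + (-168 + 36))² = (-42504 - 132)² = (-42636)² = 1817828496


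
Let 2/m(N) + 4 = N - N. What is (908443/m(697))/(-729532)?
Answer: 908443/364766 ≈ 2.4905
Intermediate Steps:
m(N) = -½ (m(N) = 2/(-4 + (N - N)) = 2/(-4 + 0) = 2/(-4) = 2*(-¼) = -½)
(908443/m(697))/(-729532) = (908443/(-½))/(-729532) = (908443*(-2))*(-1/729532) = -1816886*(-1/729532) = 908443/364766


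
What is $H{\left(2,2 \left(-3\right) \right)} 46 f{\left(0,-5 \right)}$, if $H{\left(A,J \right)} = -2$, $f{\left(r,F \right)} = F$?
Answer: $460$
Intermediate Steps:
$H{\left(2,2 \left(-3\right) \right)} 46 f{\left(0,-5 \right)} = \left(-2\right) 46 \left(-5\right) = \left(-92\right) \left(-5\right) = 460$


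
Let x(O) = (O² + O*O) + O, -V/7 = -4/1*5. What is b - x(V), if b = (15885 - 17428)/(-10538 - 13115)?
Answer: -930507477/23653 ≈ -39340.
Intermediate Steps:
V = 140 (V = -7*(-4/1)*5 = -7*(-4*1)*5 = -(-28)*5 = -7*(-20) = 140)
x(O) = O + 2*O² (x(O) = (O² + O²) + O = 2*O² + O = O + 2*O²)
b = 1543/23653 (b = -1543/(-23653) = -1543*(-1/23653) = 1543/23653 ≈ 0.065235)
b - x(V) = 1543/23653 - 140*(1 + 2*140) = 1543/23653 - 140*(1 + 280) = 1543/23653 - 140*281 = 1543/23653 - 1*39340 = 1543/23653 - 39340 = -930507477/23653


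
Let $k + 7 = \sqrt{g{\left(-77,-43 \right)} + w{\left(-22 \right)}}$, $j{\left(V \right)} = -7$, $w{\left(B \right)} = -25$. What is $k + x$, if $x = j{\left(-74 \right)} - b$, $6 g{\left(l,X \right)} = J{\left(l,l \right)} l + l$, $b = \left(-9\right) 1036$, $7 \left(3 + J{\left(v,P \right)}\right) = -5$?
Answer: $9310 + \frac{\sqrt{354}}{6} \approx 9313.1$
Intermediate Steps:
$J{\left(v,P \right)} = - \frac{26}{7}$ ($J{\left(v,P \right)} = -3 + \frac{1}{7} \left(-5\right) = -3 - \frac{5}{7} = - \frac{26}{7}$)
$b = -9324$
$g{\left(l,X \right)} = - \frac{19 l}{42}$ ($g{\left(l,X \right)} = \frac{- \frac{26 l}{7} + l}{6} = \frac{\left(- \frac{19}{7}\right) l}{6} = - \frac{19 l}{42}$)
$x = 9317$ ($x = -7 - -9324 = -7 + 9324 = 9317$)
$k = -7 + \frac{\sqrt{354}}{6}$ ($k = -7 + \sqrt{\left(- \frac{19}{42}\right) \left(-77\right) - 25} = -7 + \sqrt{\frac{209}{6} - 25} = -7 + \sqrt{\frac{59}{6}} = -7 + \frac{\sqrt{354}}{6} \approx -3.8642$)
$k + x = \left(-7 + \frac{\sqrt{354}}{6}\right) + 9317 = 9310 + \frac{\sqrt{354}}{6}$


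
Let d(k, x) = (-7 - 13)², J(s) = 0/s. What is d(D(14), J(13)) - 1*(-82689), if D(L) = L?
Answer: 83089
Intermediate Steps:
J(s) = 0
d(k, x) = 400 (d(k, x) = (-20)² = 400)
d(D(14), J(13)) - 1*(-82689) = 400 - 1*(-82689) = 400 + 82689 = 83089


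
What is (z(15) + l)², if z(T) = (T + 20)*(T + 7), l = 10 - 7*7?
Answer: 534361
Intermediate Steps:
l = -39 (l = 10 - 49 = -39)
z(T) = (7 + T)*(20 + T) (z(T) = (20 + T)*(7 + T) = (7 + T)*(20 + T))
(z(15) + l)² = ((140 + 15² + 27*15) - 39)² = ((140 + 225 + 405) - 39)² = (770 - 39)² = 731² = 534361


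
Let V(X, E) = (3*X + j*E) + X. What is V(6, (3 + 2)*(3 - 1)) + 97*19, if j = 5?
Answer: 1917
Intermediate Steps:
V(X, E) = 4*X + 5*E (V(X, E) = (3*X + 5*E) + X = 4*X + 5*E)
V(6, (3 + 2)*(3 - 1)) + 97*19 = (4*6 + 5*((3 + 2)*(3 - 1))) + 97*19 = (24 + 5*(5*2)) + 1843 = (24 + 5*10) + 1843 = (24 + 50) + 1843 = 74 + 1843 = 1917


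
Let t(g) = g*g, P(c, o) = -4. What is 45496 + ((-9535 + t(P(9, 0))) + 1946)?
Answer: 37923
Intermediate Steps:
t(g) = g²
45496 + ((-9535 + t(P(9, 0))) + 1946) = 45496 + ((-9535 + (-4)²) + 1946) = 45496 + ((-9535 + 16) + 1946) = 45496 + (-9519 + 1946) = 45496 - 7573 = 37923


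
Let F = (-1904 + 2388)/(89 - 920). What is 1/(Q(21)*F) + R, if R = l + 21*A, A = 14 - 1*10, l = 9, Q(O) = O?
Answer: 314807/3388 ≈ 92.918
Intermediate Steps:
F = -484/831 (F = 484/(-831) = 484*(-1/831) = -484/831 ≈ -0.58243)
A = 4 (A = 14 - 10 = 4)
R = 93 (R = 9 + 21*4 = 9 + 84 = 93)
1/(Q(21)*F) + R = 1/(21*(-484/831)) + 93 = (1/21)*(-831/484) + 93 = -277/3388 + 93 = 314807/3388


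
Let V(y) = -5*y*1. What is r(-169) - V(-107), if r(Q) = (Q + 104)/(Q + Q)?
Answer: -13905/26 ≈ -534.81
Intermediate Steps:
r(Q) = (104 + Q)/(2*Q) (r(Q) = (104 + Q)/((2*Q)) = (104 + Q)*(1/(2*Q)) = (104 + Q)/(2*Q))
V(y) = -5*y
r(-169) - V(-107) = (1/2)*(104 - 169)/(-169) - (-5)*(-107) = (1/2)*(-1/169)*(-65) - 1*535 = 5/26 - 535 = -13905/26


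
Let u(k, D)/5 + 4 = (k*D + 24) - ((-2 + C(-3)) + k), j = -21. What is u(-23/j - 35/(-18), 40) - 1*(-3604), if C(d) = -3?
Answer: 181513/42 ≈ 4321.7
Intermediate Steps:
u(k, D) = 125 - 5*k + 5*D*k (u(k, D) = -20 + 5*((k*D + 24) - ((-2 - 3) + k)) = -20 + 5*((D*k + 24) - (-5 + k)) = -20 + 5*((24 + D*k) + (5 - k)) = -20 + 5*(29 - k + D*k) = -20 + (145 - 5*k + 5*D*k) = 125 - 5*k + 5*D*k)
u(-23/j - 35/(-18), 40) - 1*(-3604) = (125 - 5*(-23/(-21) - 35/(-18)) + 5*40*(-23/(-21) - 35/(-18))) - 1*(-3604) = (125 - 5*(-23*(-1/21) - 35*(-1/18)) + 5*40*(-23*(-1/21) - 35*(-1/18))) + 3604 = (125 - 5*(23/21 + 35/18) + 5*40*(23/21 + 35/18)) + 3604 = (125 - 5*383/126 + 5*40*(383/126)) + 3604 = (125 - 1915/126 + 38300/63) + 3604 = 30145/42 + 3604 = 181513/42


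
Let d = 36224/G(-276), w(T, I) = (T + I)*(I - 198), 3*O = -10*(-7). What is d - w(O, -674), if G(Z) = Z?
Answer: -39158368/69 ≈ -5.6751e+5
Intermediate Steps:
O = 70/3 (O = (-10*(-7))/3 = (1/3)*70 = 70/3 ≈ 23.333)
w(T, I) = (-198 + I)*(I + T) (w(T, I) = (I + T)*(-198 + I) = (-198 + I)*(I + T))
d = -9056/69 (d = 36224/(-276) = 36224*(-1/276) = -9056/69 ≈ -131.25)
d - w(O, -674) = -9056/69 - ((-674)**2 - 198*(-674) - 198*70/3 - 674*70/3) = -9056/69 - (454276 + 133452 - 4620 - 47180/3) = -9056/69 - 1*1702144/3 = -9056/69 - 1702144/3 = -39158368/69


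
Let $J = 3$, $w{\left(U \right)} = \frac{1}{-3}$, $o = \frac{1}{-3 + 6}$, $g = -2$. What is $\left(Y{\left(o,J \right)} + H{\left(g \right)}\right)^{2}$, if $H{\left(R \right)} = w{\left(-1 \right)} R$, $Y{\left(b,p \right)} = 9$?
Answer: $\frac{841}{9} \approx 93.444$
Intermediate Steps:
$o = \frac{1}{3} \approx 0.33333$
$w{\left(U \right)} = - \frac{1}{3}$
$H{\left(R \right)} = - \frac{R}{3}$
$\left(Y{\left(o,J \right)} + H{\left(g \right)}\right)^{2} = \left(9 - - \frac{2}{3}\right)^{2} = \left(9 + \frac{2}{3}\right)^{2} = \left(\frac{29}{3}\right)^{2} = \frac{841}{9}$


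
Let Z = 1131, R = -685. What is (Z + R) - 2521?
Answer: -2075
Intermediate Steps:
(Z + R) - 2521 = (1131 - 685) - 2521 = 446 - 2521 = -2075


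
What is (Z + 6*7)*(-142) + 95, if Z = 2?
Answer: -6153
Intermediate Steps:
(Z + 6*7)*(-142) + 95 = (2 + 6*7)*(-142) + 95 = (2 + 42)*(-142) + 95 = 44*(-142) + 95 = -6248 + 95 = -6153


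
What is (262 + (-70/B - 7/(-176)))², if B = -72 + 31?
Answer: 3622166433601/52070656 ≈ 69563.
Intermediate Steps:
B = -41
(262 + (-70/B - 7/(-176)))² = (262 + (-70/(-41) - 7/(-176)))² = (262 + (-70*(-1/41) - 7*(-1/176)))² = (262 + (70/41 + 7/176))² = (262 + 12607/7216)² = (1903199/7216)² = 3622166433601/52070656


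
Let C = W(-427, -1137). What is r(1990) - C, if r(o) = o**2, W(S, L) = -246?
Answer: 3960346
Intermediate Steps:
C = -246
r(1990) - C = 1990**2 - 1*(-246) = 3960100 + 246 = 3960346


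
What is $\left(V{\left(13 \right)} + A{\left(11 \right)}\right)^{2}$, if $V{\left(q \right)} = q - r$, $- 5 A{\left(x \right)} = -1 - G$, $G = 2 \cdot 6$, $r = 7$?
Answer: $\frac{1849}{25} \approx 73.96$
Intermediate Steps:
$G = 12$
$A{\left(x \right)} = \frac{13}{5}$ ($A{\left(x \right)} = - \frac{-1 - 12}{5} = \left(- \frac{1}{5}\right) \left(-13\right) = \frac{13}{5}$)
$V{\left(q \right)} = -7 + q$ ($V{\left(q \right)} = q - 7 = -7 + q$)
$\left(V{\left(13 \right)} + A{\left(11 \right)}\right)^{2} = \left(\left(-7 + 13\right) + \frac{13}{5}\right)^{2} = \left(6 + \frac{13}{5}\right)^{2} = \left(\frac{43}{5}\right)^{2} = \frac{1849}{25}$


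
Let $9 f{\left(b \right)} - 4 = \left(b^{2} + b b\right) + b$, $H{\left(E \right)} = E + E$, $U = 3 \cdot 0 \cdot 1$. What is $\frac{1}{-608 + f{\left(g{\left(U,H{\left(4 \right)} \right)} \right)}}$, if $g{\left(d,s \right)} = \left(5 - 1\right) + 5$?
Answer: $- \frac{9}{5297} \approx -0.0016991$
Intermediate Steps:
$U = 0$ ($U = 0 \cdot 1 = 0$)
$H{\left(E \right)} = 2 E$
$g{\left(d,s \right)} = 9$ ($g{\left(d,s \right)} = 4 + 5 = 9$)
$f{\left(b \right)} = \frac{4}{9} + \frac{b}{9} + \frac{2 b^{2}}{9}$ ($f{\left(b \right)} = \frac{4}{9} + \frac{\left(b^{2} + b b\right) + b}{9} = \frac{4}{9} + \frac{\left(b^{2} + b^{2}\right) + b}{9} = \frac{4}{9} + \frac{2 b^{2} + b}{9} = \frac{4}{9} + \frac{b + 2 b^{2}}{9} = \frac{4}{9} + \left(\frac{b}{9} + \frac{2 b^{2}}{9}\right) = \frac{4}{9} + \frac{b}{9} + \frac{2 b^{2}}{9}$)
$\frac{1}{-608 + f{\left(g{\left(U,H{\left(4 \right)} \right)} \right)}} = \frac{1}{-608 + \left(\frac{4}{9} + \frac{1}{9} \cdot 9 + \frac{2 \cdot 9^{2}}{9}\right)} = \frac{1}{-608 + \left(\frac{4}{9} + 1 + \frac{2}{9} \cdot 81\right)} = \frac{1}{-608 + \left(\frac{4}{9} + 1 + 18\right)} = \frac{1}{-608 + \frac{175}{9}} = \frac{1}{- \frac{5297}{9}} = - \frac{9}{5297}$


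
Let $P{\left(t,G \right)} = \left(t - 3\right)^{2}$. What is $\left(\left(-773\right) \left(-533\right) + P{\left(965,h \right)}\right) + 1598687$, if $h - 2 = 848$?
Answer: $2936140$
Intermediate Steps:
$h = 850$ ($h = 2 + 848 = 850$)
$P{\left(t,G \right)} = \left(-3 + t\right)^{2}$
$\left(\left(-773\right) \left(-533\right) + P{\left(965,h \right)}\right) + 1598687 = \left(\left(-773\right) \left(-533\right) + \left(-3 + 965\right)^{2}\right) + 1598687 = \left(412009 + 962^{2}\right) + 1598687 = \left(412009 + 925444\right) + 1598687 = 1337453 + 1598687 = 2936140$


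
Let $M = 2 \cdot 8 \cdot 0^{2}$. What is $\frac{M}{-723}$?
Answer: $0$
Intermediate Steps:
$M = 0$ ($M = 16 \cdot 0 = 0$)
$\frac{M}{-723} = \frac{0}{-723} = 0 \left(- \frac{1}{723}\right) = 0$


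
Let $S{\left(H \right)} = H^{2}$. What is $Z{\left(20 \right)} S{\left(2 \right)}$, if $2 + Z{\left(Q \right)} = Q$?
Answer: $72$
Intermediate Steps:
$Z{\left(Q \right)} = -2 + Q$
$Z{\left(20 \right)} S{\left(2 \right)} = \left(-2 + 20\right) 2^{2} = 18 \cdot 4 = 72$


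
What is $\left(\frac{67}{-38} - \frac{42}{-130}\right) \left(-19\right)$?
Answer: $\frac{3557}{130} \approx 27.362$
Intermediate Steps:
$\left(\frac{67}{-38} - \frac{42}{-130}\right) \left(-19\right) = \left(67 \left(- \frac{1}{38}\right) - - \frac{21}{65}\right) \left(-19\right) = \left(- \frac{67}{38} + \frac{21}{65}\right) \left(-19\right) = \left(- \frac{3557}{2470}\right) \left(-19\right) = \frac{3557}{130}$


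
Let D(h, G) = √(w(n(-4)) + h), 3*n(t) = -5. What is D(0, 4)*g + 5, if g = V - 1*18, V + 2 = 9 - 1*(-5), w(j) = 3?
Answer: 5 - 6*√3 ≈ -5.3923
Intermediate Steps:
n(t) = -5/3 (n(t) = (⅓)*(-5) = -5/3)
D(h, G) = √(3 + h)
V = 12 (V = -2 + (9 - 1*(-5)) = -2 + (9 + 5) = -2 + 14 = 12)
g = -6 (g = 12 - 1*18 = 12 - 18 = -6)
D(0, 4)*g + 5 = √(3 + 0)*(-6) + 5 = √3*(-6) + 5 = -6*√3 + 5 = 5 - 6*√3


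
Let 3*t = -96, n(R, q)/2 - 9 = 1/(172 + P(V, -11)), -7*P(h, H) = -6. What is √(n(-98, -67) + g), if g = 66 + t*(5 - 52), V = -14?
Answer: √4803735/55 ≈ 39.850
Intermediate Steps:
P(h, H) = 6/7 (P(h, H) = -⅐*(-6) = 6/7)
n(R, q) = 10897/605 (n(R, q) = 18 + 2/(172 + 6/7) = 18 + 2/(1210/7) = 18 + 2*(7/1210) = 18 + 7/605 = 10897/605)
t = -32 (t = (⅓)*(-96) = -32)
g = 1570 (g = 66 - 32*(5 - 52) = 66 - 32*(-47) = 66 + 1504 = 1570)
√(n(-98, -67) + g) = √(10897/605 + 1570) = √(960747/605) = √4803735/55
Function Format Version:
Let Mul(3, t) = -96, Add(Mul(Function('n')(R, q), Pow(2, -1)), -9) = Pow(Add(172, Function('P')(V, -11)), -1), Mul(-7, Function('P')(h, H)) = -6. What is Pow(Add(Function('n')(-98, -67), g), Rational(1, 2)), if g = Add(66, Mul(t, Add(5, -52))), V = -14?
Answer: Mul(Rational(1, 55), Pow(4803735, Rational(1, 2))) ≈ 39.850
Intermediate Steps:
Function('P')(h, H) = Rational(6, 7) (Function('P')(h, H) = Mul(Rational(-1, 7), -6) = Rational(6, 7))
Function('n')(R, q) = Rational(10897, 605) (Function('n')(R, q) = Add(18, Mul(2, Pow(Add(172, Rational(6, 7)), -1))) = Add(18, Mul(2, Pow(Rational(1210, 7), -1))) = Add(18, Mul(2, Rational(7, 1210))) = Add(18, Rational(7, 605)) = Rational(10897, 605))
t = -32 (t = Mul(Rational(1, 3), -96) = -32)
g = 1570 (g = Add(66, Mul(-32, Add(5, -52))) = Add(66, Mul(-32, -47)) = Add(66, 1504) = 1570)
Pow(Add(Function('n')(-98, -67), g), Rational(1, 2)) = Pow(Add(Rational(10897, 605), 1570), Rational(1, 2)) = Pow(Rational(960747, 605), Rational(1, 2)) = Mul(Rational(1, 55), Pow(4803735, Rational(1, 2)))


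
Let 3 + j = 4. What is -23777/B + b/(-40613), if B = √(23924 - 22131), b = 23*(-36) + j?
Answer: 827/40613 - 23777*√1793/1793 ≈ -561.50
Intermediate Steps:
j = 1 (j = -3 + 4 = 1)
b = -827 (b = 23*(-36) + 1 = -828 + 1 = -827)
B = √1793 ≈ 42.344
-23777/B + b/(-40613) = -23777*√1793/1793 - 827/(-40613) = -23777*√1793/1793 - 827*(-1/40613) = -23777*√1793/1793 + 827/40613 = 827/40613 - 23777*√1793/1793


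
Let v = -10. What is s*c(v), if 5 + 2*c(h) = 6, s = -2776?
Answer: -1388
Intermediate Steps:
c(h) = ½ (c(h) = -5/2 + (½)*6 = -5/2 + 3 = ½)
s*c(v) = -2776*½ = -1388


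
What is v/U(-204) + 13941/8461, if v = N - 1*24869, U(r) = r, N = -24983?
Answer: 106160434/431511 ≈ 246.02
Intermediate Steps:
v = -49852 (v = -24983 - 1*24869 = -24983 - 24869 = -49852)
v/U(-204) + 13941/8461 = -49852/(-204) + 13941/8461 = -49852*(-1/204) + 13941*(1/8461) = 12463/51 + 13941/8461 = 106160434/431511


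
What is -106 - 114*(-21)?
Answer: 2288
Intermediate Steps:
-106 - 114*(-21) = -106 + 2394 = 2288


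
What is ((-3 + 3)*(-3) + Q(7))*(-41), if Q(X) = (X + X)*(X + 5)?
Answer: -6888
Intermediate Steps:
Q(X) = 2*X*(5 + X) (Q(X) = (2*X)*(5 + X) = 2*X*(5 + X))
((-3 + 3)*(-3) + Q(7))*(-41) = ((-3 + 3)*(-3) + 2*7*(5 + 7))*(-41) = (0*(-3) + 2*7*12)*(-41) = (0 + 168)*(-41) = 168*(-41) = -6888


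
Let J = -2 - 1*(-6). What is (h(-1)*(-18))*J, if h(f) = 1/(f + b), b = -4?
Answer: 72/5 ≈ 14.400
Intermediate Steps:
h(f) = 1/(-4 + f) (h(f) = 1/(f - 4) = 1/(-4 + f))
J = 4 (J = -2 + 6 = 4)
(h(-1)*(-18))*J = (-18/(-4 - 1))*4 = (-18/(-5))*4 = -⅕*(-18)*4 = (18/5)*4 = 72/5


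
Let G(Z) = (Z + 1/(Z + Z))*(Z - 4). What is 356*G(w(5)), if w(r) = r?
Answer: 9078/5 ≈ 1815.6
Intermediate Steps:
G(Z) = (-4 + Z)*(Z + 1/(2*Z)) (G(Z) = (Z + 1/(2*Z))*(-4 + Z) = (-4 + Z)*(Z + 1/(2*Z)))
356*G(w(5)) = 356*(½ + 5² - 4*5 - 2/5) = 356*(½ + 25 - 20 - 2*⅕) = 356*(½ + 25 - 20 - ⅖) = 356*(51/10) = 9078/5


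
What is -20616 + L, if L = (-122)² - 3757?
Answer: -9489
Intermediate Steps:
L = 11127 (L = 14884 - 3757 = 11127)
-20616 + L = -20616 + 11127 = -9489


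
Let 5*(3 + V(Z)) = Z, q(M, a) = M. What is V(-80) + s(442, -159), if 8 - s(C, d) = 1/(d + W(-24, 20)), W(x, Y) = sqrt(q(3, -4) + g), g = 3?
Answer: -92622/8425 + sqrt(6)/25275 ≈ -10.994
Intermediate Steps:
V(Z) = -3 + Z/5
W(x, Y) = sqrt(6) (W(x, Y) = sqrt(3 + 3) = sqrt(6))
s(C, d) = 8 - 1/(d + sqrt(6))
V(-80) + s(442, -159) = (-3 + (1/5)*(-80)) + (-1 + 8*(-159) + 8*sqrt(6))/(-159 + sqrt(6)) = (-3 - 16) + (-1 - 1272 + 8*sqrt(6))/(-159 + sqrt(6)) = -19 + (-1273 + 8*sqrt(6))/(-159 + sqrt(6))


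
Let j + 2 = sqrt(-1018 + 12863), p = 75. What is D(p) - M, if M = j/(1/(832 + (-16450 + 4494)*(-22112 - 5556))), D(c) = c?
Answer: 661598955 - 330799440*sqrt(11845) ≈ -3.5341e+10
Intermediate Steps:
j = -2 + sqrt(11845) (j = -2 + sqrt(-1018 + 12863) = -2 + sqrt(11845) ≈ 106.83)
M = -661598880 + 330799440*sqrt(11845) (M = (-2 + sqrt(11845))/(1/(832 + (-16450 + 4494)*(-22112 - 5556))) = (-2 + sqrt(11845))/(1/(832 - 11956*(-27668))) = (-2 + sqrt(11845))/(1/(832 + 330798608)) = (-2 + sqrt(11845))/(1/330799440) = (-2 + sqrt(11845))*330799440 = -661598880 + 330799440*sqrt(11845) ≈ 3.5341e+10)
D(p) - M = 75 - (-661598880 + 330799440*sqrt(11845)) = 75 + (661598880 - 330799440*sqrt(11845)) = 661598955 - 330799440*sqrt(11845)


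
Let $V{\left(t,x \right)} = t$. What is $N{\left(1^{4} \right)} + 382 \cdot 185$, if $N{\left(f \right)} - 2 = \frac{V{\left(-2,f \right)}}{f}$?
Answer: $70670$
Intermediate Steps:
$N{\left(f \right)} = 2 - \frac{2}{f}$
$N{\left(1^{4} \right)} + 382 \cdot 185 = \left(2 - \frac{2}{1^{4}}\right) + 382 \cdot 185 = \left(2 - \frac{2}{1}\right) + 70670 = \left(2 - 2\right) + 70670 = 0 + 70670 = 70670$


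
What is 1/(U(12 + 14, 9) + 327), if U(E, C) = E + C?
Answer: 1/362 ≈ 0.0027624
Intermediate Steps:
U(E, C) = C + E
1/(U(12 + 14, 9) + 327) = 1/((9 + (12 + 14)) + 327) = 1/((9 + 26) + 327) = 1/(35 + 327) = 1/362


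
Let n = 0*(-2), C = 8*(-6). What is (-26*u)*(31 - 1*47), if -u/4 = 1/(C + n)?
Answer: 104/3 ≈ 34.667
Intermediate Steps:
C = -48
n = 0
u = 1/12 (u = -4/(-48 + 0) = -4/(-48) = -4*(-1/48) = 1/12 ≈ 0.083333)
(-26*u)*(31 - 1*47) = (-26*1/12)*(31 - 1*47) = -13*(31 - 47)/6 = -13/6*(-16) = 104/3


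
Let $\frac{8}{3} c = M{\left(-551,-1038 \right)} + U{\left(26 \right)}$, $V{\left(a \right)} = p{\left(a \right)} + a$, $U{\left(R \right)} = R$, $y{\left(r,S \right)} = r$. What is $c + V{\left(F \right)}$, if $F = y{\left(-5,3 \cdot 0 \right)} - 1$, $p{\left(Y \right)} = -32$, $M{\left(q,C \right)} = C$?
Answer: $- \frac{835}{2} \approx -417.5$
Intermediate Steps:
$F = -6$ ($F = -5 - 1 = -6$)
$V{\left(a \right)} = -32 + a$
$c = - \frac{759}{2}$ ($c = \frac{3 \left(-1038 + 26\right)}{8} = \frac{3}{8} \left(-1012\right) = - \frac{759}{2} \approx -379.5$)
$c + V{\left(F \right)} = - \frac{759}{2} - 38 = - \frac{835}{2}$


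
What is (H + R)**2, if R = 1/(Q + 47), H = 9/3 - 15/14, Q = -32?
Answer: 175561/44100 ≈ 3.9810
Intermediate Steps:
H = 27/14 (H = 9*(1/3) - 15*1/14 = 3 - 15/14 = 27/14 ≈ 1.9286)
R = 1/15 (R = 1/(-32 + 47) = 1/15 ≈ 0.066667)
(H + R)**2 = (27/14 + 1/15)**2 = (419/210)**2 = 175561/44100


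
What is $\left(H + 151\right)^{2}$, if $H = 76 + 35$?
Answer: $68644$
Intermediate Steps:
$H = 111$
$\left(H + 151\right)^{2} = \left(111 + 151\right)^{2} = 262^{2} = 68644$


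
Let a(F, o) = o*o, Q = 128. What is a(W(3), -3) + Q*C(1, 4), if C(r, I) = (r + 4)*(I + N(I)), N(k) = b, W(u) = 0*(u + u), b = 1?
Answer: 3209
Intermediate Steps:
W(u) = 0 (W(u) = 0*(2*u) = 0)
a(F, o) = o**2
N(k) = 1
C(r, I) = (1 + I)*(4 + r) (C(r, I) = (r + 4)*(I + 1) = (4 + r)*(1 + I) = (1 + I)*(4 + r))
a(W(3), -3) + Q*C(1, 4) = (-3)**2 + 128*(4 + 1 + 4*4 + 4*1) = 9 + 128*(4 + 1 + 16 + 4) = 9 + 128*25 = 9 + 3200 = 3209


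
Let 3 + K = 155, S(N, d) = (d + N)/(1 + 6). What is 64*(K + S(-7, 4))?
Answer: 67904/7 ≈ 9700.6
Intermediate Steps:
S(N, d) = N/7 + d/7 (S(N, d) = (N + d)/7 = (N + d)*(⅐) = N/7 + d/7)
K = 152 (K = -3 + 155 = 152)
64*(K + S(-7, 4)) = 64*(152 + ((⅐)*(-7) + (⅐)*4)) = 64*(152 + (-1 + 4/7)) = 64*(152 - 3/7) = 64*(1061/7) = 67904/7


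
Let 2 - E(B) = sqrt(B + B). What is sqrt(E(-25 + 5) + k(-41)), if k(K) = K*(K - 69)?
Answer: sqrt(4512 - 2*I*sqrt(10)) ≈ 67.171 - 0.0471*I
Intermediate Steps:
k(K) = K*(-69 + K)
E(B) = 2 - sqrt(2)*sqrt(B) (E(B) = 2 - sqrt(B + B) = 2 - sqrt(2*B) = 2 - sqrt(2)*sqrt(B))
sqrt(E(-25 + 5) + k(-41)) = sqrt((2 - sqrt(2)*sqrt(-25 + 5)) - 41*(-69 - 41)) = sqrt((2 - sqrt(2)*sqrt(-20)) - 41*(-110)) = sqrt((2 - sqrt(2)*2*I*sqrt(5)) + 4510) = sqrt((2 - 2*I*sqrt(10)) + 4510) = sqrt(4512 - 2*I*sqrt(10))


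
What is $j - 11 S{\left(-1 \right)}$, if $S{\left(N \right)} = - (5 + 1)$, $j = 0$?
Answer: $66$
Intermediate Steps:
$S{\left(N \right)} = -6$ ($S{\left(N \right)} = \left(-1\right) 6 = -6$)
$j - 11 S{\left(-1 \right)} = 0 - -66 = 0 + 66 = 66$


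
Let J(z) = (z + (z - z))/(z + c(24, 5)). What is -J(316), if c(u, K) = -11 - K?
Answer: -79/75 ≈ -1.0533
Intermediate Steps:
J(z) = z/(-16 + z) (J(z) = (z + (z - z))/(z + (-11 - 1*5)) = (z + 0)/(z + (-11 - 5)) = z/(z - 16) = z/(-16 + z))
-J(316) = -316/(-16 + 316) = -316/300 = -1*79/75 = -79/75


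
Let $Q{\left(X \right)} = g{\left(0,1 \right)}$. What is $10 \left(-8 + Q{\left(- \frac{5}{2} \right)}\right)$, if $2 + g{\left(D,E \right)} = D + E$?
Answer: $-90$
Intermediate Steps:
$g{\left(D,E \right)} = -2 + D + E$ ($g{\left(D,E \right)} = -2 + \left(D + E\right) = -2 + D + E$)
$Q{\left(X \right)} = -1$ ($Q{\left(X \right)} = -2 + 0 + 1 = -1$)
$10 \left(-8 + Q{\left(- \frac{5}{2} \right)}\right) = 10 \left(-8 - 1\right) = 10 \left(-9\right) = -90$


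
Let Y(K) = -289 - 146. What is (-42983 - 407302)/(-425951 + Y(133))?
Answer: 450285/426386 ≈ 1.0560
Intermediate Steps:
Y(K) = -435
(-42983 - 407302)/(-425951 + Y(133)) = (-42983 - 407302)/(-425951 - 435) = -450285/(-426386) = -450285*(-1/426386) = 450285/426386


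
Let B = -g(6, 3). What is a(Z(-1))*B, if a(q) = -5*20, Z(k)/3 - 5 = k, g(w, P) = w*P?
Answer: 1800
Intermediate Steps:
g(w, P) = P*w
Z(k) = 15 + 3*k
a(q) = -100
B = -18 (B = -3*6 = -1*18 = -18)
a(Z(-1))*B = -100*(-18) = 1800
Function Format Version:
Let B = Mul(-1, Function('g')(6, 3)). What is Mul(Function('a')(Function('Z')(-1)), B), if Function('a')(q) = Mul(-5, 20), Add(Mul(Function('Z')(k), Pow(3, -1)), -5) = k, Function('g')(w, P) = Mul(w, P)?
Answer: 1800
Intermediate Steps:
Function('g')(w, P) = Mul(P, w)
Function('Z')(k) = Add(15, Mul(3, k))
Function('a')(q) = -100
B = -18 (B = Mul(-1, Mul(3, 6)) = Mul(-1, 18) = -18)
Mul(Function('a')(Function('Z')(-1)), B) = Mul(-100, -18) = 1800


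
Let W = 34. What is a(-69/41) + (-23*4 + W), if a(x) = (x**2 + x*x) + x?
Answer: -90805/1681 ≈ -54.018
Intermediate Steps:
a(x) = x + 2*x**2 (a(x) = (x**2 + x**2) + x = 2*x**2 + x = x + 2*x**2)
a(-69/41) + (-23*4 + W) = (-69/41)*(1 + 2*(-69/41)) + (-23*4 + 34) = (-69*1/41)*(1 + 2*(-69*1/41)) + (-92 + 34) = -69*(1 + 2*(-69/41))/41 - 58 = -69*(1 - 138/41)/41 - 58 = -69/41*(-97/41) - 58 = 6693/1681 - 58 = -90805/1681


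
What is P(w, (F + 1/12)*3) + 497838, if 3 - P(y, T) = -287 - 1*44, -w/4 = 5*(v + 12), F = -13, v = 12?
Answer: 498172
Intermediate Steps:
w = -480 (w = -20*(12 + 12) = -20*24 = -4*120 = -480)
P(y, T) = 334 (P(y, T) = 3 - (-287 - 1*44) = 3 - (-287 - 44) = 3 - 1*(-331) = 3 + 331 = 334)
P(w, (F + 1/12)*3) + 497838 = 334 + 497838 = 498172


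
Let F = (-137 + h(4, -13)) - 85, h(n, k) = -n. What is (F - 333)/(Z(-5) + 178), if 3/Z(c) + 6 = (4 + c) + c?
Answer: -2236/711 ≈ -3.1449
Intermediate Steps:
F = -226 (F = (-137 - 1*4) - 85 = (-137 - 4) - 85 = -141 - 85 = -226)
Z(c) = 3/(-2 + 2*c) (Z(c) = 3/(-6 + ((4 + c) + c)) = 3/(-6 + (4 + 2*c)) = 3/(-2 + 2*c))
(F - 333)/(Z(-5) + 178) = (-226 - 333)/(3/(2*(-1 - 5)) + 178) = -559/((3/2)/(-6) + 178) = -559/((3/2)*(-1/6) + 178) = -559/(-1/4 + 178) = -559/711/4 = -559*4/711 = -2236/711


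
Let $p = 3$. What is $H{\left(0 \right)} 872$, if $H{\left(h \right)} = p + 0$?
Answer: $2616$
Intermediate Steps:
$H{\left(h \right)} = 3$ ($H{\left(h \right)} = 3 + 0 = 3$)
$H{\left(0 \right)} 872 = 3 \cdot 872 = 2616$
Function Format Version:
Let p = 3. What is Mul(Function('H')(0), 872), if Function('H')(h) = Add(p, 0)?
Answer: 2616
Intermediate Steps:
Function('H')(h) = 3 (Function('H')(h) = Add(3, 0) = 3)
Mul(Function('H')(0), 872) = Mul(3, 872) = 2616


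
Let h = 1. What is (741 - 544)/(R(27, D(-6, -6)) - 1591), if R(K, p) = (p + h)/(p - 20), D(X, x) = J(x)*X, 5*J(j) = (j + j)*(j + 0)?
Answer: -14972/120855 ≈ -0.12388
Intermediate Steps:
J(j) = 2*j²/5 (J(j) = ((j + j)*(j + 0))/5 = ((2*j)*j)/5 = (2*j²)/5 = 2*j²/5)
D(X, x) = 2*X*x²/5 (D(X, x) = (2*x²/5)*X = 2*X*x²/5)
R(K, p) = (1 + p)/(-20 + p) (R(K, p) = (p + 1)/(p - 20) = (1 + p)/(-20 + p))
(741 - 544)/(R(27, D(-6, -6)) - 1591) = (741 - 544)/((1 + (⅖)*(-6)*(-6)²)/(-20 + (⅖)*(-6)*(-6)²) - 1591) = 197/((1 + (⅖)*(-6)*36)/(-20 + (⅖)*(-6)*36) - 1591) = 197/((1 - 432/5)/(-20 - 432/5) - 1591) = 197/(-427/5/(-532/5) - 1591) = 197/(-5/532*(-427/5) - 1591) = 197/(61/76 - 1591) = 197/(-120855/76) = 197*(-76/120855) = -14972/120855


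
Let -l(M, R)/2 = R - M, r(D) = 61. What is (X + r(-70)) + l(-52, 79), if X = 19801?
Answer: 19600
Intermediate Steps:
l(M, R) = -2*R + 2*M (l(M, R) = -2*(R - M) = -2*R + 2*M)
(X + r(-70)) + l(-52, 79) = (19801 + 61) + (-2*79 + 2*(-52)) = 19862 + (-158 - 104) = 19862 - 262 = 19600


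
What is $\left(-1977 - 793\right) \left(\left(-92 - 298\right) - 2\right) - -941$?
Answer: $1086781$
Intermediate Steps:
$\left(-1977 - 793\right) \left(\left(-92 - 298\right) - 2\right) - -941 = - 2770 \left(\left(-92 - 298\right) - 2\right) + 941 = - 2770 \left(-390 - 2\right) + 941 = \left(-2770\right) \left(-392\right) + 941 = 1085840 + 941 = 1086781$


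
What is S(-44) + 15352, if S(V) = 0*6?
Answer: 15352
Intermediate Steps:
S(V) = 0
S(-44) + 15352 = 0 + 15352 = 15352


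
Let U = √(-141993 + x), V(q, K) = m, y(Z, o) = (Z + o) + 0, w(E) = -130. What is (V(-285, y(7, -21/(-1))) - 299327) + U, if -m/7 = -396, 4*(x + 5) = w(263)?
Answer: -296555 + I*√568122/2 ≈ -2.9656e+5 + 376.87*I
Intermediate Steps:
x = -75/2 (x = -5 + (¼)*(-130) = -5 - 65/2 = -75/2 ≈ -37.500)
y(Z, o) = Z + o
m = 2772 (m = -7*(-396) = 2772)
V(q, K) = 2772
U = I*√568122/2 (U = √(-141993 - 75/2) = √(-284061/2) = I*√568122/2 ≈ 376.87*I)
(V(-285, y(7, -21/(-1))) - 299327) + U = (2772 - 299327) + I*√568122/2 = -296555 + I*√568122/2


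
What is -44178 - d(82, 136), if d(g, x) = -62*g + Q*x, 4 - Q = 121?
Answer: -23182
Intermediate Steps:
Q = -117 (Q = 4 - 1*121 = 4 - 121 = -117)
d(g, x) = -117*x - 62*g (d(g, x) = -62*g - 117*x = -117*x - 62*g)
-44178 - d(82, 136) = -44178 - (-117*136 - 62*82) = -44178 - (-15912 - 5084) = -44178 - 1*(-20996) = -44178 + 20996 = -23182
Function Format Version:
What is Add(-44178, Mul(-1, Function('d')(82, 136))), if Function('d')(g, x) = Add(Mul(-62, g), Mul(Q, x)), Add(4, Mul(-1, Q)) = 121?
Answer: -23182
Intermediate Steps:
Q = -117 (Q = Add(4, Mul(-1, 121)) = Add(4, -121) = -117)
Function('d')(g, x) = Add(Mul(-117, x), Mul(-62, g)) (Function('d')(g, x) = Add(Mul(-62, g), Mul(-117, x)) = Add(Mul(-117, x), Mul(-62, g)))
Add(-44178, Mul(-1, Function('d')(82, 136))) = Add(-44178, Mul(-1, Add(Mul(-117, 136), Mul(-62, 82)))) = Add(-44178, Mul(-1, Add(-15912, -5084))) = Add(-44178, Mul(-1, -20996)) = Add(-44178, 20996) = -23182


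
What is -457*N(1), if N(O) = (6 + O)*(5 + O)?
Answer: -19194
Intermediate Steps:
N(O) = (5 + O)*(6 + O)
-457*N(1) = -457*(30 + 1² + 11*1) = -457*(30 + 1 + 11) = -457*42 = -19194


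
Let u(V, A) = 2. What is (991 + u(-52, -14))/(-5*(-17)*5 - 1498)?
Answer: -993/1073 ≈ -0.92544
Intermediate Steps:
(991 + u(-52, -14))/(-5*(-17)*5 - 1498) = (991 + 2)/(-5*(-17)*5 - 1498) = 993/(85*5 - 1498) = 993/(425 - 1498) = 993/(-1073) = 993*(-1/1073) = -993/1073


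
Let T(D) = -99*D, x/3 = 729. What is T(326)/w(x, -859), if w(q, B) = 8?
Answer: -16137/4 ≈ -4034.3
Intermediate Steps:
x = 2187 (x = 3*729 = 2187)
T(326)/w(x, -859) = -99*326/8 = -32274*1/8 = -16137/4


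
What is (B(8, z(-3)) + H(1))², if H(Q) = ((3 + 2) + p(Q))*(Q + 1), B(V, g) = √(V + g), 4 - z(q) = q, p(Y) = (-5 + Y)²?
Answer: (42 + √15)² ≈ 2104.3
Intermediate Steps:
z(q) = 4 - q
H(Q) = (1 + Q)*(5 + (-5 + Q)²) (H(Q) = ((3 + 2) + (-5 + Q)²)*(Q + 1) = (5 + (-5 + Q)²)*(1 + Q) = (1 + Q)*(5 + (-5 + Q)²))
(B(8, z(-3)) + H(1))² = (√(8 + (4 - 1*(-3))) + (30 + 1³ - 9*1² + 20*1))² = (√(8 + (4 + 3)) + (30 + 1 - 9*1 + 20))² = (√(8 + 7) + (30 + 1 - 9 + 20))² = (√15 + 42)² = (42 + √15)²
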